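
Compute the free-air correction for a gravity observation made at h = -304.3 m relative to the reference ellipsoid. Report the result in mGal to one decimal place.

Free-air correction = 0.3086 × -304.3 = -93.9 mGal

-93.9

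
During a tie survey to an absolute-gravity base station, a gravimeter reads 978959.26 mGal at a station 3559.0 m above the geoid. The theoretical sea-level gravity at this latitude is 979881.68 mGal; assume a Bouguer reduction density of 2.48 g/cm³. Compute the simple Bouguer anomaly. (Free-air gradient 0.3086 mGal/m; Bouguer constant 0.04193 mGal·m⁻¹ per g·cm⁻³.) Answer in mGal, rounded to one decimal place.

-194.2

Free-air correction = 0.3086 × 3559.0 = 1098.31 mGal
Free-air anomaly = 978959.26 − 979881.68 + (1098.31) = 175.89 mGal
Bouguer slab correction = 0.04193 × 2.48 × 3559.0 = 370.09 mGal
Simple Bouguer anomaly = 175.89 − (370.09) = -194.20 mGal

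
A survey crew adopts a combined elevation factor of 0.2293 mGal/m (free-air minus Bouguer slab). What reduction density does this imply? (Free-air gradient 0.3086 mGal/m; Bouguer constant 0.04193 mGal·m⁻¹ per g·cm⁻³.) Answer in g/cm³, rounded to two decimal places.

0.2293 = 0.3086 − 0.04193 × ρ
ρ = (0.3086 − 0.2293) / 0.04193 = 1.89 g/cm³

1.89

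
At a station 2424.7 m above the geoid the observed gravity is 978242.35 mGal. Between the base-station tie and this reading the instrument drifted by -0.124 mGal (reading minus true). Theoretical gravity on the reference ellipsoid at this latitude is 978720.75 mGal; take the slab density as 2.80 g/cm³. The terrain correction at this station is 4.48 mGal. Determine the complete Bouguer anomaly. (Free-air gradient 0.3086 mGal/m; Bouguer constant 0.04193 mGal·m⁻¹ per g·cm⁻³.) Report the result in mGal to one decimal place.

Drift-corrected reading = 978242.35 − (-0.124) = 978242.474 mGal
Free-air correction = 0.3086 × 2424.7 = 748.26 mGal
Free-air anomaly = 978242.474 − 978720.75 + (748.26) = 269.984 mGal
Bouguer slab correction = 0.04193 × 2.80 × 2424.7 = 284.67 mGal
Simple Bouguer anomaly = 269.984 − (284.67) = -14.686 mGal
Complete Bouguer anomaly = -14.686 + 4.48 = -10.206 mGal

-10.2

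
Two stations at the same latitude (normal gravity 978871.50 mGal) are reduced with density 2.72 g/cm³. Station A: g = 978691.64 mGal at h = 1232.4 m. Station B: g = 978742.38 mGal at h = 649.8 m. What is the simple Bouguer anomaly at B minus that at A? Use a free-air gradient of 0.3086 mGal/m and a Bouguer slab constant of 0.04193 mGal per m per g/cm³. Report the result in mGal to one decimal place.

Δg_SB(A) = 978691.64 − 978871.50 + 0.3086×1232.4 − 0.04193×2.72×1232.4 = 59.90 mGal
Δg_SB(B) = 978742.38 − 978871.50 + 0.3086×649.8 − 0.04193×2.72×649.8 = -2.70 mGal
Difference = -2.70 − (59.90) = -62.60 mGal

-62.6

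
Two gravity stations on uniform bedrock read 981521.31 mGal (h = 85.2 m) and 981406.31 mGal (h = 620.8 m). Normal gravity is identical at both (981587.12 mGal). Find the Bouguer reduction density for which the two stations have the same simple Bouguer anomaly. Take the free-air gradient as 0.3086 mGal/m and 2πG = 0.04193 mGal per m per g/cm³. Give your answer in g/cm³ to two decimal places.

Δg_obs = 981406.31 − 981521.31 = -115.00 mGal over Δh = 620.8 − 85.2 = 535.6 m
Equal Bouguer anomalies ⇒ Δg_obs + (0.3086 − 0.04193ρ)·Δh = 0
0.3086 − 0.04193ρ = −Δg_obs/Δh = 0.21471
ρ = (0.3086 − 0.21471) / 0.04193 = 2.24 g/cm³

2.24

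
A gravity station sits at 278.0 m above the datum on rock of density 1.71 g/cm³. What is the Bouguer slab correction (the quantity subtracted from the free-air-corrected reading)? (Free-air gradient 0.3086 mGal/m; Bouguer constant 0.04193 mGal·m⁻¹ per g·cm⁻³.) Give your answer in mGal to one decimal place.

Bouguer slab correction = 0.04193 × 1.71 × 278.0 = 19.9 mGal

19.9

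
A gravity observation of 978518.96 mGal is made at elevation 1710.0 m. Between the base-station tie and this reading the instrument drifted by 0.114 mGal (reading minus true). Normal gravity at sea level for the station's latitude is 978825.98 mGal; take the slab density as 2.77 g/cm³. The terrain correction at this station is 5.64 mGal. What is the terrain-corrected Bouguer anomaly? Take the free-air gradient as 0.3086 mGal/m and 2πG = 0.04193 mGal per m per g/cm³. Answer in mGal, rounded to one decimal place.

27.6

Drift-corrected reading = 978518.96 − (0.114) = 978518.846 mGal
Free-air correction = 0.3086 × 1710.0 = 527.71 mGal
Free-air anomaly = 978518.846 − 978825.98 + (527.71) = 220.576 mGal
Bouguer slab correction = 0.04193 × 2.77 × 1710.0 = 198.61 mGal
Simple Bouguer anomaly = 220.576 − (198.61) = 21.966 mGal
Complete Bouguer anomaly = 21.966 + 5.64 = 27.606 mGal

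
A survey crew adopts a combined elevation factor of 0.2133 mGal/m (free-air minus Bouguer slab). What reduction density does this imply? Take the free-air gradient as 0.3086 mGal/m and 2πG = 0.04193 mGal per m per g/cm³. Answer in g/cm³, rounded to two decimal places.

0.2133 = 0.3086 − 0.04193 × ρ
ρ = (0.3086 − 0.2133) / 0.04193 = 2.27 g/cm³

2.27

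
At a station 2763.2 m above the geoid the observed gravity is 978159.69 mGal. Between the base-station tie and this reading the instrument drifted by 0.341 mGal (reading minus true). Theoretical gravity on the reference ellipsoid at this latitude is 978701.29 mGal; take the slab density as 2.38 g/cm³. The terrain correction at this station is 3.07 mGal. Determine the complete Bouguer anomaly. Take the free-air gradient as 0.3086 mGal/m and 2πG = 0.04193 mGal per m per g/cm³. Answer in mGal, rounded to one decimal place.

Drift-corrected reading = 978159.69 − (0.341) = 978159.349 mGal
Free-air correction = 0.3086 × 2763.2 = 852.72 mGal
Free-air anomaly = 978159.349 − 978701.29 + (852.72) = 310.779 mGal
Bouguer slab correction = 0.04193 × 2.38 × 2763.2 = 275.75 mGal
Simple Bouguer anomaly = 310.779 − (275.75) = 35.029 mGal
Complete Bouguer anomaly = 35.029 + 3.07 = 38.099 mGal

38.1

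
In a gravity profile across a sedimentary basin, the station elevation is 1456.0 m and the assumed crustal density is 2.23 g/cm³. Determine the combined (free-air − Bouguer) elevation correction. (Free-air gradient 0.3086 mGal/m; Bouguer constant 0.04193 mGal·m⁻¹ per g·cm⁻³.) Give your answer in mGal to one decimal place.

313.2

Combined gradient = 0.3086 − 0.04193 × 2.23 = 0.2150961 mGal/m
Combined elevation correction = 0.2150961 × 1456.0 = 313.2 mGal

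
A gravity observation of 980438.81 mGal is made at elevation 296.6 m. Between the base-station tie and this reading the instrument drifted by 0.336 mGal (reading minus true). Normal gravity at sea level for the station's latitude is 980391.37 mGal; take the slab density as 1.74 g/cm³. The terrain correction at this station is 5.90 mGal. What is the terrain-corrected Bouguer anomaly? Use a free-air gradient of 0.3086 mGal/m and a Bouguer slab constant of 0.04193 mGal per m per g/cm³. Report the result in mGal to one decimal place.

Drift-corrected reading = 980438.81 − (0.336) = 980438.474 mGal
Free-air correction = 0.3086 × 296.6 = 91.53 mGal
Free-air anomaly = 980438.474 − 980391.37 + (91.53) = 138.634 mGal
Bouguer slab correction = 0.04193 × 1.74 × 296.6 = 21.64 mGal
Simple Bouguer anomaly = 138.634 − (21.64) = 116.994 mGal
Complete Bouguer anomaly = 116.994 + 5.90 = 122.894 mGal

122.9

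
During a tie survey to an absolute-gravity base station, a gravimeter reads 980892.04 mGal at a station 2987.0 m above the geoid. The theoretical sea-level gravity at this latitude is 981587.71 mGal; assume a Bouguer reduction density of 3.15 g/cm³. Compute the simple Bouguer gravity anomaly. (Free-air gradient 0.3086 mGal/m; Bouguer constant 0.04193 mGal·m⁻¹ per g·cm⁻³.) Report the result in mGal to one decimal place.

Free-air correction = 0.3086 × 2987.0 = 921.79 mGal
Free-air anomaly = 980892.04 − 981587.71 + (921.79) = 226.12 mGal
Bouguer slab correction = 0.04193 × 3.15 × 2987.0 = 394.52 mGal
Simple Bouguer anomaly = 226.12 − (394.52) = -168.40 mGal

-168.4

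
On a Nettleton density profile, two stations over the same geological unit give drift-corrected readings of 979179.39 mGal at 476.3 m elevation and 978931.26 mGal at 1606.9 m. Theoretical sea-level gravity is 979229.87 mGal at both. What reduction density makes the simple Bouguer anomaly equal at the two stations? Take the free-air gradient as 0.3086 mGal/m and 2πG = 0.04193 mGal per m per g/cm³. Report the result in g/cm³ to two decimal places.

2.13

Δg_obs = 978931.26 − 979179.39 = -248.13 mGal over Δh = 1606.9 − 476.3 = 1130.6 m
Equal Bouguer anomalies ⇒ Δg_obs + (0.3086 − 0.04193ρ)·Δh = 0
0.3086 − 0.04193ρ = −Δg_obs/Δh = 0.21947
ρ = (0.3086 − 0.21947) / 0.04193 = 2.13 g/cm³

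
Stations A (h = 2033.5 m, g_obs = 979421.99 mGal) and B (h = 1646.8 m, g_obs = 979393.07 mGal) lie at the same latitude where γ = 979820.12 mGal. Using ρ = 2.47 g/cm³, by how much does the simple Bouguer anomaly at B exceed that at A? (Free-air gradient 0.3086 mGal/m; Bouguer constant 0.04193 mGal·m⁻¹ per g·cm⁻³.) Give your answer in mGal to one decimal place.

Δg_SB(A) = 979421.99 − 979820.12 + 0.3086×2033.5 − 0.04193×2.47×2033.5 = 18.80 mGal
Δg_SB(B) = 979393.07 − 979820.12 + 0.3086×1646.8 − 0.04193×2.47×1646.8 = -89.40 mGal
Difference = -89.40 − (18.80) = -108.20 mGal

-108.2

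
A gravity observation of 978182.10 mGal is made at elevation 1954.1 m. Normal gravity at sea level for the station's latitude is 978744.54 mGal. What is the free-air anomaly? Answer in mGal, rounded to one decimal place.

Free-air correction = 0.3086 × 1954.1 = 603.04 mGal
Free-air anomaly = 978182.10 − 978744.54 + (603.04) = 40.60 mGal

40.6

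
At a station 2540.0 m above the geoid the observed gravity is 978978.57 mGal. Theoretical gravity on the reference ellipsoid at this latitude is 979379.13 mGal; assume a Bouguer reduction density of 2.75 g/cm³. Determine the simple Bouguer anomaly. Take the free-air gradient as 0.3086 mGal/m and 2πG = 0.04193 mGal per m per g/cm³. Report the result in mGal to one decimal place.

90.4

Free-air correction = 0.3086 × 2540.0 = 783.84 mGal
Free-air anomaly = 978978.57 − 979379.13 + (783.84) = 383.28 mGal
Bouguer slab correction = 0.04193 × 2.75 × 2540.0 = 292.88 mGal
Simple Bouguer anomaly = 383.28 − (292.88) = 90.40 mGal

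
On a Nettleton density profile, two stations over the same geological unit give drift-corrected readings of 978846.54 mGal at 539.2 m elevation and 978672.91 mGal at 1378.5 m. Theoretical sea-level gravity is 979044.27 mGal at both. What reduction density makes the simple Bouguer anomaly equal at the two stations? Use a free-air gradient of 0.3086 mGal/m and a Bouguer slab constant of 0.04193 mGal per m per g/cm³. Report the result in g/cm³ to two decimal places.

Δg_obs = 978672.91 − 978846.54 = -173.63 mGal over Δh = 1378.5 − 539.2 = 839.3 m
Equal Bouguer anomalies ⇒ Δg_obs + (0.3086 − 0.04193ρ)·Δh = 0
0.3086 − 0.04193ρ = −Δg_obs/Δh = 0.20687
ρ = (0.3086 − 0.20687) / 0.04193 = 2.43 g/cm³

2.43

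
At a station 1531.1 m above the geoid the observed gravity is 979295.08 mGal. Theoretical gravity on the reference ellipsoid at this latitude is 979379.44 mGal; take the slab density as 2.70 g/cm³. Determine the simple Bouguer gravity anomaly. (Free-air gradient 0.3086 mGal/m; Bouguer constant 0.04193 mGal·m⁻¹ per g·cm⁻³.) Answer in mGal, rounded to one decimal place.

Free-air correction = 0.3086 × 1531.1 = 472.50 mGal
Free-air anomaly = 979295.08 − 979379.44 + (472.50) = 388.14 mGal
Bouguer slab correction = 0.04193 × 2.70 × 1531.1 = 173.34 mGal
Simple Bouguer anomaly = 388.14 − (173.34) = 214.80 mGal

214.8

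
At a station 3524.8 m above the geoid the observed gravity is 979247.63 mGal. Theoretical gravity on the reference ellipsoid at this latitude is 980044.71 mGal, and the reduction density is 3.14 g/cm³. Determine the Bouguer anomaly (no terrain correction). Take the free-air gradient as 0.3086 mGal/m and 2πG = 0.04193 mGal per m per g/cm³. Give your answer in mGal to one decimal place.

Free-air correction = 0.3086 × 3524.8 = 1087.75 mGal
Free-air anomaly = 979247.63 − 980044.71 + (1087.75) = 290.67 mGal
Bouguer slab correction = 0.04193 × 3.14 × 3524.8 = 464.08 mGal
Simple Bouguer anomaly = 290.67 − (464.08) = -173.41 mGal

-173.4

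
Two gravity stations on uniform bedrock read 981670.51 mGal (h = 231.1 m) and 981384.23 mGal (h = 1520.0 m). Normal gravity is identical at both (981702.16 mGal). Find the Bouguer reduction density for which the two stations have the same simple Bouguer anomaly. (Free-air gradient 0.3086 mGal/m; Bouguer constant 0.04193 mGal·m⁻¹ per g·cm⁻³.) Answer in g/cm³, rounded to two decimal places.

Δg_obs = 981384.23 − 981670.51 = -286.28 mGal over Δh = 1520.0 − 231.1 = 1288.9 m
Equal Bouguer anomalies ⇒ Δg_obs + (0.3086 − 0.04193ρ)·Δh = 0
0.3086 − 0.04193ρ = −Δg_obs/Δh = 0.22211
ρ = (0.3086 − 0.22211) / 0.04193 = 2.06 g/cm³

2.06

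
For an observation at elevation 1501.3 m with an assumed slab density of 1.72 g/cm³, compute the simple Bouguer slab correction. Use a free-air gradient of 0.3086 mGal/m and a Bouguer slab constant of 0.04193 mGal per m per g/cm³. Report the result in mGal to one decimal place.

108.3

Bouguer slab correction = 0.04193 × 1.72 × 1501.3 = 108.3 mGal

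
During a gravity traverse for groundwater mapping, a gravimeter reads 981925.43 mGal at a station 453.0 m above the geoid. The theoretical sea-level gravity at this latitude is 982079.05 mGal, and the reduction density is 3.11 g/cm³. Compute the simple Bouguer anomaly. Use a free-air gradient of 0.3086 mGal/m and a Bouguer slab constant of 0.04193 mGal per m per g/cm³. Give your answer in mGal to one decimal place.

Free-air correction = 0.3086 × 453.0 = 139.80 mGal
Free-air anomaly = 981925.43 − 982079.05 + (139.80) = -13.82 mGal
Bouguer slab correction = 0.04193 × 3.11 × 453.0 = 59.07 mGal
Simple Bouguer anomaly = -13.82 − (59.07) = -72.89 mGal

-72.9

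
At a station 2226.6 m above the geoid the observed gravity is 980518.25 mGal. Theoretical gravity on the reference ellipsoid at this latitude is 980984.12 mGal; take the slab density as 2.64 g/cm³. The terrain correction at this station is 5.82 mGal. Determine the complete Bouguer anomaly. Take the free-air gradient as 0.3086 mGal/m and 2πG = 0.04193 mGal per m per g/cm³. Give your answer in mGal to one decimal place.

-19.4

Free-air correction = 0.3086 × 2226.6 = 687.13 mGal
Free-air anomaly = 980518.25 − 980984.12 + (687.13) = 221.26 mGal
Bouguer slab correction = 0.04193 × 2.64 × 2226.6 = 246.47 mGal
Simple Bouguer anomaly = 221.26 − (246.47) = -25.21 mGal
Complete Bouguer anomaly = -25.21 + 5.82 = -19.39 mGal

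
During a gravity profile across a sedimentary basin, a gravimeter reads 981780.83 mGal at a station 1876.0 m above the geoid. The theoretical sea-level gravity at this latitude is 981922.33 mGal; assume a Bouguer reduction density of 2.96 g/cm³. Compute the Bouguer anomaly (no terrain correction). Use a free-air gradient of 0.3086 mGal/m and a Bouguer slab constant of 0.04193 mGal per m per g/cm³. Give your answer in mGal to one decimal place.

Free-air correction = 0.3086 × 1876.0 = 578.93 mGal
Free-air anomaly = 981780.83 − 981922.33 + (578.93) = 437.43 mGal
Bouguer slab correction = 0.04193 × 2.96 × 1876.0 = 232.84 mGal
Simple Bouguer anomaly = 437.43 − (232.84) = 204.59 mGal

204.6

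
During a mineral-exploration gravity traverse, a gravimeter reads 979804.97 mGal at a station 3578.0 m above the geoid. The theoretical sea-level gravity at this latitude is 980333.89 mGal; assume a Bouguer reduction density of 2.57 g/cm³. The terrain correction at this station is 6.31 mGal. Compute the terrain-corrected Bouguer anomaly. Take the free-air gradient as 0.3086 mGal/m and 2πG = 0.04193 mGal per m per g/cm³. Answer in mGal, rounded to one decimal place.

Free-air correction = 0.3086 × 3578.0 = 1104.17 mGal
Free-air anomaly = 979804.97 − 980333.89 + (1104.17) = 575.25 mGal
Bouguer slab correction = 0.04193 × 2.57 × 3578.0 = 385.57 mGal
Simple Bouguer anomaly = 575.25 − (385.57) = 189.68 mGal
Complete Bouguer anomaly = 189.68 + 6.31 = 195.99 mGal

196.0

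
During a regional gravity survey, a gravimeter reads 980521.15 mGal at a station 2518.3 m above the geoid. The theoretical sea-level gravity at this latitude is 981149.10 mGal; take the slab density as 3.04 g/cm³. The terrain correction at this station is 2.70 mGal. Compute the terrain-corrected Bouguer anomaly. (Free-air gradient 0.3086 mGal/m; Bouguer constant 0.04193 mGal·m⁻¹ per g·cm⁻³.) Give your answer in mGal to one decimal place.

Free-air correction = 0.3086 × 2518.3 = 777.15 mGal
Free-air anomaly = 980521.15 − 981149.10 + (777.15) = 149.20 mGal
Bouguer slab correction = 0.04193 × 3.04 × 2518.3 = 321.00 mGal
Simple Bouguer anomaly = 149.20 − (321.00) = -171.80 mGal
Complete Bouguer anomaly = -171.80 + 2.70 = -169.10 mGal

-169.1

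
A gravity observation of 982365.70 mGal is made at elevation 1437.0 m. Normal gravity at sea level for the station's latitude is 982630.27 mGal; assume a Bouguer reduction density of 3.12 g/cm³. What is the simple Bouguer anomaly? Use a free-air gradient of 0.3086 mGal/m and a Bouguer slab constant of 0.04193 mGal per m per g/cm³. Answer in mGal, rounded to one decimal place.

-9.1

Free-air correction = 0.3086 × 1437.0 = 443.46 mGal
Free-air anomaly = 982365.70 − 982630.27 + (443.46) = 178.89 mGal
Bouguer slab correction = 0.04193 × 3.12 × 1437.0 = 187.99 mGal
Simple Bouguer anomaly = 178.89 − (187.99) = -9.10 mGal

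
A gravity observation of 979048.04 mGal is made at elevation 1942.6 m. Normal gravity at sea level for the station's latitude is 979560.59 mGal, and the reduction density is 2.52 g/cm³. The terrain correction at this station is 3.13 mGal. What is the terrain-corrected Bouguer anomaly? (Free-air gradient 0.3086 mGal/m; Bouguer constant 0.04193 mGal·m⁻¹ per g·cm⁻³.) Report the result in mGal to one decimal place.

Free-air correction = 0.3086 × 1942.6 = 599.49 mGal
Free-air anomaly = 979048.04 − 979560.59 + (599.49) = 86.94 mGal
Bouguer slab correction = 0.04193 × 2.52 × 1942.6 = 205.26 mGal
Simple Bouguer anomaly = 86.94 − (205.26) = -118.32 mGal
Complete Bouguer anomaly = -118.32 + 3.13 = -115.19 mGal

-115.2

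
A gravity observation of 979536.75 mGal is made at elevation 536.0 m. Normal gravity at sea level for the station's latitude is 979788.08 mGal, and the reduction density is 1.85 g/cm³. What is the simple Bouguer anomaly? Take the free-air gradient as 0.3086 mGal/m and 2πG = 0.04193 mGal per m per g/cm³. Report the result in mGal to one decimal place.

Free-air correction = 0.3086 × 536.0 = 165.41 mGal
Free-air anomaly = 979536.75 − 979788.08 + (165.41) = -85.92 mGal
Bouguer slab correction = 0.04193 × 1.85 × 536.0 = 41.58 mGal
Simple Bouguer anomaly = -85.92 − (41.58) = -127.50 mGal

-127.5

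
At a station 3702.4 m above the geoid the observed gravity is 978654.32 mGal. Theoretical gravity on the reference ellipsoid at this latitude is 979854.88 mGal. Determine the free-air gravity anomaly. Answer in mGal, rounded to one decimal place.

Free-air correction = 0.3086 × 3702.4 = 1142.56 mGal
Free-air anomaly = 978654.32 − 979854.88 + (1142.56) = -58.00 mGal

-58.0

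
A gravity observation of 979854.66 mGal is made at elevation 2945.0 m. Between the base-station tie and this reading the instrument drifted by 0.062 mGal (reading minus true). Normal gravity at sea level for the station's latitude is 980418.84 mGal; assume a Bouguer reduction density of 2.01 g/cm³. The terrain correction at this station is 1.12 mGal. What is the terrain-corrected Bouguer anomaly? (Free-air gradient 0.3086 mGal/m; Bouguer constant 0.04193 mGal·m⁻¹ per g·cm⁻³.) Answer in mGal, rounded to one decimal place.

97.5

Drift-corrected reading = 979854.66 − (0.062) = 979854.598 mGal
Free-air correction = 0.3086 × 2945.0 = 908.83 mGal
Free-air anomaly = 979854.598 − 980418.84 + (908.83) = 344.588 mGal
Bouguer slab correction = 0.04193 × 2.01 × 2945.0 = 248.20 mGal
Simple Bouguer anomaly = 344.588 − (248.20) = 96.388 mGal
Complete Bouguer anomaly = 96.388 + 1.12 = 97.508 mGal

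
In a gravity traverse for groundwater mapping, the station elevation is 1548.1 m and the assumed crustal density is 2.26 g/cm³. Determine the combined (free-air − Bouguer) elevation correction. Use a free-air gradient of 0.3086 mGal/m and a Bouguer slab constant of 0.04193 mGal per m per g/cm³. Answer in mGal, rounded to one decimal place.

331.0

Combined gradient = 0.3086 − 0.04193 × 2.26 = 0.2138382 mGal/m
Combined elevation correction = 0.2138382 × 1548.1 = 331.0 mGal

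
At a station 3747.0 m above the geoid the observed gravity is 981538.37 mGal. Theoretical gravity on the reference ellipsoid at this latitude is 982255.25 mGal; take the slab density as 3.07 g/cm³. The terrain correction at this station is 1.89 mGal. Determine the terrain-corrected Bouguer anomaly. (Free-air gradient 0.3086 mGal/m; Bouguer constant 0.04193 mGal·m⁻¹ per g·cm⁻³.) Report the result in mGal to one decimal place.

-41.0

Free-air correction = 0.3086 × 3747.0 = 1156.32 mGal
Free-air anomaly = 981538.37 − 982255.25 + (1156.32) = 439.44 mGal
Bouguer slab correction = 0.04193 × 3.07 × 3747.0 = 482.33 mGal
Simple Bouguer anomaly = 439.44 − (482.33) = -42.89 mGal
Complete Bouguer anomaly = -42.89 + 1.89 = -41.00 mGal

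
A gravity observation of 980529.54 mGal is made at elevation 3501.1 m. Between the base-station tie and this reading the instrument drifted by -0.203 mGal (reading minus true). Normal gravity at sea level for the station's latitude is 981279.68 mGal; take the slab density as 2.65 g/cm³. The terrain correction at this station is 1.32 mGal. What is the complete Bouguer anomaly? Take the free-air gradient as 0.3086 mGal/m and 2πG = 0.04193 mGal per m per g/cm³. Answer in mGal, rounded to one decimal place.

Drift-corrected reading = 980529.54 − (-0.203) = 980529.743 mGal
Free-air correction = 0.3086 × 3501.1 = 1080.44 mGal
Free-air anomaly = 980529.743 − 981279.68 + (1080.44) = 330.503 mGal
Bouguer slab correction = 0.04193 × 2.65 × 3501.1 = 389.02 mGal
Simple Bouguer anomaly = 330.503 − (389.02) = -58.517 mGal
Complete Bouguer anomaly = -58.517 + 1.32 = -57.197 mGal

-57.2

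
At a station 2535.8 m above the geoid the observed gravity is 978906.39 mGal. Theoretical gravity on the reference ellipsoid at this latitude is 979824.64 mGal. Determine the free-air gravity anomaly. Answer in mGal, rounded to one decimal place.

-135.7

Free-air correction = 0.3086 × 2535.8 = 782.55 mGal
Free-air anomaly = 978906.39 − 979824.64 + (782.55) = -135.70 mGal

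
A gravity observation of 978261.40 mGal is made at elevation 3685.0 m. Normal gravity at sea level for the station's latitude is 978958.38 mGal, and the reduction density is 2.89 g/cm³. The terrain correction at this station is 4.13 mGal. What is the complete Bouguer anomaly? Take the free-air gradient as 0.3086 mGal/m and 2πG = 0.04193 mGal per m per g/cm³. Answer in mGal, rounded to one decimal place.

-2.2

Free-air correction = 0.3086 × 3685.0 = 1137.19 mGal
Free-air anomaly = 978261.40 − 978958.38 + (1137.19) = 440.21 mGal
Bouguer slab correction = 0.04193 × 2.89 × 3685.0 = 446.54 mGal
Simple Bouguer anomaly = 440.21 − (446.54) = -6.33 mGal
Complete Bouguer anomaly = -6.33 + 4.13 = -2.20 mGal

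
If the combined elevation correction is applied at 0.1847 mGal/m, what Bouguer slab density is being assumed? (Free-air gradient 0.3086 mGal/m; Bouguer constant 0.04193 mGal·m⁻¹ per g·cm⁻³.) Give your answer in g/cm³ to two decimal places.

2.95

0.1847 = 0.3086 − 0.04193 × ρ
ρ = (0.3086 − 0.1847) / 0.04193 = 2.95 g/cm³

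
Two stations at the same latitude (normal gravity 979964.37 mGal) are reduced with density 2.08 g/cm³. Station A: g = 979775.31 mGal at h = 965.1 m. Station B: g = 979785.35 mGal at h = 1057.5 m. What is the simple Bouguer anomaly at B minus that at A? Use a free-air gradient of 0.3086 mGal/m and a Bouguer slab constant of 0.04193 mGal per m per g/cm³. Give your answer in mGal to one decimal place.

Δg_SB(A) = 979775.31 − 979964.37 + 0.3086×965.1 − 0.04193×2.08×965.1 = 24.60 mGal
Δg_SB(B) = 979785.35 − 979964.37 + 0.3086×1057.5 − 0.04193×2.08×1057.5 = 55.10 mGal
Difference = 55.10 − (24.60) = 30.50 mGal

30.5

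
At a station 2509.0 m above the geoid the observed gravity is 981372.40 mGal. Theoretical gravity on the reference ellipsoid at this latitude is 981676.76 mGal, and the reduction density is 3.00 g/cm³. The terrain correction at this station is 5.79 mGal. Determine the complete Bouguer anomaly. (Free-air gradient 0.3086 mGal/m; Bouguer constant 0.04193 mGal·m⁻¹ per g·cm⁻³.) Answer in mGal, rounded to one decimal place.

160.1

Free-air correction = 0.3086 × 2509.0 = 774.28 mGal
Free-air anomaly = 981372.40 − 981676.76 + (774.28) = 469.92 mGal
Bouguer slab correction = 0.04193 × 3.00 × 2509.0 = 315.61 mGal
Simple Bouguer anomaly = 469.92 − (315.61) = 154.31 mGal
Complete Bouguer anomaly = 154.31 + 5.79 = 160.10 mGal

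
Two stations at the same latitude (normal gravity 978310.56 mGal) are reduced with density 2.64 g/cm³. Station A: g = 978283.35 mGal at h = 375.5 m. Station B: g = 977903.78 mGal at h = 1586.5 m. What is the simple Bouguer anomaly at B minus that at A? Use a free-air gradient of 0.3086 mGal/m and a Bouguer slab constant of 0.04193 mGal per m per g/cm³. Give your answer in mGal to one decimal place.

Δg_SB(A) = 978283.35 − 978310.56 + 0.3086×375.5 − 0.04193×2.64×375.5 = 47.10 mGal
Δg_SB(B) = 977903.78 − 978310.56 + 0.3086×1586.5 − 0.04193×2.64×1586.5 = -92.80 mGal
Difference = -92.80 − (47.10) = -139.90 mGal

-139.9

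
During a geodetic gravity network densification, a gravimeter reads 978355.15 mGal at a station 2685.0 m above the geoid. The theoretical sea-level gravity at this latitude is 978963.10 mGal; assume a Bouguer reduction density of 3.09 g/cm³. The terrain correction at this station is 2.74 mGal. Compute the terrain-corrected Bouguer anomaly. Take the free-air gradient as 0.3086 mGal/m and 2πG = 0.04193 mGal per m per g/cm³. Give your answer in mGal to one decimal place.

-124.5

Free-air correction = 0.3086 × 2685.0 = 828.59 mGal
Free-air anomaly = 978355.15 − 978963.10 + (828.59) = 220.64 mGal
Bouguer slab correction = 0.04193 × 3.09 × 2685.0 = 347.88 mGal
Simple Bouguer anomaly = 220.64 − (347.88) = -127.24 mGal
Complete Bouguer anomaly = -127.24 + 2.74 = -124.50 mGal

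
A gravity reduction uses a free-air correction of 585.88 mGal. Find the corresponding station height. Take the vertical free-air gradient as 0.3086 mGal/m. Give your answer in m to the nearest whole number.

h = 585.88 / 0.3086 = 1898.51 m

1899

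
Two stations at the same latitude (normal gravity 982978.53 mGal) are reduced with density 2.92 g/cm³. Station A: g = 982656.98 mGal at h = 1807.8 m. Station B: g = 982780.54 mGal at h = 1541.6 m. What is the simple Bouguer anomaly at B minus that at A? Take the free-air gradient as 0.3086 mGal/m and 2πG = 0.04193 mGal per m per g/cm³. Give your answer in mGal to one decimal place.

Δg_SB(A) = 982656.98 − 982978.53 + 0.3086×1807.8 − 0.04193×2.92×1807.8 = 15.00 mGal
Δg_SB(B) = 982780.54 − 982978.53 + 0.3086×1541.6 − 0.04193×2.92×1541.6 = 89.00 mGal
Difference = 89.00 − (15.00) = 74.00 mGal

74.0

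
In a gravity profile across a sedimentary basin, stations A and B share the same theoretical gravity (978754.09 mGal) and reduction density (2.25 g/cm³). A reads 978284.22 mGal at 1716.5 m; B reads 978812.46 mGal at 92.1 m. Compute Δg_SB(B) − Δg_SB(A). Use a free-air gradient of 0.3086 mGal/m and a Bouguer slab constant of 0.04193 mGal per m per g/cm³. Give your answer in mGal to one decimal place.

Δg_SB(A) = 978284.22 − 978754.09 + 0.3086×1716.5 − 0.04193×2.25×1716.5 = -102.10 mGal
Δg_SB(B) = 978812.46 − 978754.09 + 0.3086×92.1 − 0.04193×2.25×92.1 = 78.10 mGal
Difference = 78.10 − (-102.10) = 180.20 mGal

180.2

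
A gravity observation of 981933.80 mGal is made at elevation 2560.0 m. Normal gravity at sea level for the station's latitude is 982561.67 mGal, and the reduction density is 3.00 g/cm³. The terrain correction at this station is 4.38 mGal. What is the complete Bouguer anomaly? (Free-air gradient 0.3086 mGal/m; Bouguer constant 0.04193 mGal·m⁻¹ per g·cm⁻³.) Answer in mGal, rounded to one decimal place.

Free-air correction = 0.3086 × 2560.0 = 790.02 mGal
Free-air anomaly = 981933.80 − 982561.67 + (790.02) = 162.15 mGal
Bouguer slab correction = 0.04193 × 3.00 × 2560.0 = 322.02 mGal
Simple Bouguer anomaly = 162.15 − (322.02) = -159.87 mGal
Complete Bouguer anomaly = -159.87 + 4.38 = -155.49 mGal

-155.5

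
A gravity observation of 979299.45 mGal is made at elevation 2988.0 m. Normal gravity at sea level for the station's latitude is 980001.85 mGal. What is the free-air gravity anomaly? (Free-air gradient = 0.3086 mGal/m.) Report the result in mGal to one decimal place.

Free-air correction = 0.3086 × 2988.0 = 922.10 mGal
Free-air anomaly = 979299.45 − 980001.85 + (922.10) = 219.70 mGal

219.7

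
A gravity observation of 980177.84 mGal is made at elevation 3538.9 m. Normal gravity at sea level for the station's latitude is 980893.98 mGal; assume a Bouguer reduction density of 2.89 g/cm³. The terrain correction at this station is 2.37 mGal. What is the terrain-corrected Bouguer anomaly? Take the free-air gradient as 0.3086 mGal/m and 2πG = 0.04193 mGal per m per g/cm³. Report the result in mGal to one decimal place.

-50.5

Free-air correction = 0.3086 × 3538.9 = 1092.10 mGal
Free-air anomaly = 980177.84 − 980893.98 + (1092.10) = 375.96 mGal
Bouguer slab correction = 0.04193 × 2.89 × 3538.9 = 428.84 mGal
Simple Bouguer anomaly = 375.96 − (428.84) = -52.88 mGal
Complete Bouguer anomaly = -52.88 + 2.37 = -50.51 mGal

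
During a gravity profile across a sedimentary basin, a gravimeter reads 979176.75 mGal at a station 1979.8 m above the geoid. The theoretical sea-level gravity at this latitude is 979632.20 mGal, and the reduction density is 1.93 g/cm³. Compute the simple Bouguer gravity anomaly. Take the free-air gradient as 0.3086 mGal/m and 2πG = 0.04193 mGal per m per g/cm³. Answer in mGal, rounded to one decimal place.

Free-air correction = 0.3086 × 1979.8 = 610.97 mGal
Free-air anomaly = 979176.75 − 979632.20 + (610.97) = 155.52 mGal
Bouguer slab correction = 0.04193 × 1.93 × 1979.8 = 160.22 mGal
Simple Bouguer anomaly = 155.52 − (160.22) = -4.70 mGal

-4.7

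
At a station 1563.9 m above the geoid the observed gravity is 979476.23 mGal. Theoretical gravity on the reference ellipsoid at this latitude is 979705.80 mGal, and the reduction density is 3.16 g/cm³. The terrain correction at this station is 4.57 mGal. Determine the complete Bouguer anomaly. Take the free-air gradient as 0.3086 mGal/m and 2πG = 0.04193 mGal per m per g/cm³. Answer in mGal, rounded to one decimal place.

Free-air correction = 0.3086 × 1563.9 = 482.62 mGal
Free-air anomaly = 979476.23 − 979705.80 + (482.62) = 253.05 mGal
Bouguer slab correction = 0.04193 × 3.16 × 1563.9 = 207.21 mGal
Simple Bouguer anomaly = 253.05 − (207.21) = 45.84 mGal
Complete Bouguer anomaly = 45.84 + 4.57 = 50.41 mGal

50.4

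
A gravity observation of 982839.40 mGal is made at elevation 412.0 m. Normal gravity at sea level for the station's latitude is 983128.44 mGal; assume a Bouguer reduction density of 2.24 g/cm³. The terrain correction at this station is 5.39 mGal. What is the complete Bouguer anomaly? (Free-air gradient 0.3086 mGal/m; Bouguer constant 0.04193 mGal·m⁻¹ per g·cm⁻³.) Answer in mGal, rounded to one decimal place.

-195.2

Free-air correction = 0.3086 × 412.0 = 127.14 mGal
Free-air anomaly = 982839.40 − 983128.44 + (127.14) = -161.90 mGal
Bouguer slab correction = 0.04193 × 2.24 × 412.0 = 38.70 mGal
Simple Bouguer anomaly = -161.90 − (38.70) = -200.60 mGal
Complete Bouguer anomaly = -200.60 + 5.39 = -195.21 mGal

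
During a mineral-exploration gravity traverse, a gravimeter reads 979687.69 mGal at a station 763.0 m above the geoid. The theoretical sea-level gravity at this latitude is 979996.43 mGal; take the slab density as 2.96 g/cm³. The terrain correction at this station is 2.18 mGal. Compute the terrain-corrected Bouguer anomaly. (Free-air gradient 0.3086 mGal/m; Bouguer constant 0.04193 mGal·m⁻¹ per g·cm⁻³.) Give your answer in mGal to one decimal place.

-165.8

Free-air correction = 0.3086 × 763.0 = 235.46 mGal
Free-air anomaly = 979687.69 − 979996.43 + (235.46) = -73.28 mGal
Bouguer slab correction = 0.04193 × 2.96 × 763.0 = 94.70 mGal
Simple Bouguer anomaly = -73.28 − (94.70) = -167.98 mGal
Complete Bouguer anomaly = -167.98 + 2.18 = -165.80 mGal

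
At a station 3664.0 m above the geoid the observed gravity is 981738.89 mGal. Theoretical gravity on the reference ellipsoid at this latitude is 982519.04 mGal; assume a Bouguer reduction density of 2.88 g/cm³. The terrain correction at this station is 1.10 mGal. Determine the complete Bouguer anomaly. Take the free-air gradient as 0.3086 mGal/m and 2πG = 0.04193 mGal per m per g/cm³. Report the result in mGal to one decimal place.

-90.8

Free-air correction = 0.3086 × 3664.0 = 1130.71 mGal
Free-air anomaly = 981738.89 − 982519.04 + (1130.71) = 350.56 mGal
Bouguer slab correction = 0.04193 × 2.88 × 3664.0 = 442.46 mGal
Simple Bouguer anomaly = 350.56 − (442.46) = -91.90 mGal
Complete Bouguer anomaly = -91.90 + 1.10 = -90.80 mGal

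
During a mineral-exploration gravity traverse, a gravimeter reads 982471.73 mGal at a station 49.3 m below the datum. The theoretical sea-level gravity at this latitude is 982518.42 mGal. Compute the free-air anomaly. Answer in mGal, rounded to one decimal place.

-61.9

Free-air correction = 0.3086 × -49.3 = -15.21 mGal
Free-air anomaly = 982471.73 − 982518.42 + (-15.21) = -61.90 mGal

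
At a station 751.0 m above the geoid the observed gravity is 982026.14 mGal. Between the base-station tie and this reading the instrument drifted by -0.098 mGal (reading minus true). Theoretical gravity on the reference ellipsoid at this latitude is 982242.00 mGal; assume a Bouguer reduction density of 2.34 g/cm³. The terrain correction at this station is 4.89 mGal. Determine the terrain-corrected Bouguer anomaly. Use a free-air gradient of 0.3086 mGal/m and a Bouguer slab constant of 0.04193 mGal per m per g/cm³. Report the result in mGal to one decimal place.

Drift-corrected reading = 982026.14 − (-0.098) = 982026.238 mGal
Free-air correction = 0.3086 × 751.0 = 231.76 mGal
Free-air anomaly = 982026.238 − 982242.00 + (231.76) = 15.998 mGal
Bouguer slab correction = 0.04193 × 2.34 × 751.0 = 73.69 mGal
Simple Bouguer anomaly = 15.998 − (73.69) = -57.692 mGal
Complete Bouguer anomaly = -57.692 + 4.89 = -52.802 mGal

-52.8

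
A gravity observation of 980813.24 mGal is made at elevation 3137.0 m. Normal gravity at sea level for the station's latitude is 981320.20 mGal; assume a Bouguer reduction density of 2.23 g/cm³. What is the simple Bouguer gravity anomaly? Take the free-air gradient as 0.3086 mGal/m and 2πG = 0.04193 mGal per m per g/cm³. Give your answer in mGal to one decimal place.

Free-air correction = 0.3086 × 3137.0 = 968.08 mGal
Free-air anomaly = 980813.24 − 981320.20 + (968.08) = 461.12 mGal
Bouguer slab correction = 0.04193 × 2.23 × 3137.0 = 293.32 mGal
Simple Bouguer anomaly = 461.12 − (293.32) = 167.80 mGal

167.8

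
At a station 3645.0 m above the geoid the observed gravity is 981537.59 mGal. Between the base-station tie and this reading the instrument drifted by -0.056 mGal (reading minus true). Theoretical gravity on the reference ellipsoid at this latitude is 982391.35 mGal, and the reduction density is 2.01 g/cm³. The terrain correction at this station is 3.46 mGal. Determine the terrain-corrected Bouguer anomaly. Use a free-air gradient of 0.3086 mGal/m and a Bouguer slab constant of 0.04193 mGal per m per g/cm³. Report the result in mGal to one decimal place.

-32.6

Drift-corrected reading = 981537.59 − (-0.056) = 981537.646 mGal
Free-air correction = 0.3086 × 3645.0 = 1124.85 mGal
Free-air anomaly = 981537.646 − 982391.35 + (1124.85) = 271.146 mGal
Bouguer slab correction = 0.04193 × 2.01 × 3645.0 = 307.20 mGal
Simple Bouguer anomaly = 271.146 − (307.20) = -36.054 mGal
Complete Bouguer anomaly = -36.054 + 3.46 = -32.594 mGal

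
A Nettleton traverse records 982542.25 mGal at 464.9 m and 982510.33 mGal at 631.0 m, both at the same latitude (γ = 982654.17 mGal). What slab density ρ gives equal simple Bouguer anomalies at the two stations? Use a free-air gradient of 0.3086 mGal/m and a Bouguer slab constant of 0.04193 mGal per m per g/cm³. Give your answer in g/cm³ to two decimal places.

2.78

Δg_obs = 982510.33 − 982542.25 = -31.92 mGal over Δh = 631.0 − 464.9 = 166.1 m
Equal Bouguer anomalies ⇒ Δg_obs + (0.3086 − 0.04193ρ)·Δh = 0
0.3086 − 0.04193ρ = −Δg_obs/Δh = 0.19217
ρ = (0.3086 − 0.19217) / 0.04193 = 2.78 g/cm³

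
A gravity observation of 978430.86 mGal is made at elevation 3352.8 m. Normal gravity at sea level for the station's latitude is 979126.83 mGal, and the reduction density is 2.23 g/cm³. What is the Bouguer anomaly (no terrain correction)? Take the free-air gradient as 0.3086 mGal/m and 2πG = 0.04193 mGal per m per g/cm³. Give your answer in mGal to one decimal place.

Free-air correction = 0.3086 × 3352.8 = 1034.67 mGal
Free-air anomaly = 978430.86 − 979126.83 + (1034.67) = 338.70 mGal
Bouguer slab correction = 0.04193 × 2.23 × 3352.8 = 313.50 mGal
Simple Bouguer anomaly = 338.70 − (313.50) = 25.20 mGal

25.2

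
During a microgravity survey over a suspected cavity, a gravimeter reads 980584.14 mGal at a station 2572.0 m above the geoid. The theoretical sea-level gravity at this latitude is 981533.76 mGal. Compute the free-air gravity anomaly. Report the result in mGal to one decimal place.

-155.9

Free-air correction = 0.3086 × 2572.0 = 793.72 mGal
Free-air anomaly = 980584.14 − 981533.76 + (793.72) = -155.90 mGal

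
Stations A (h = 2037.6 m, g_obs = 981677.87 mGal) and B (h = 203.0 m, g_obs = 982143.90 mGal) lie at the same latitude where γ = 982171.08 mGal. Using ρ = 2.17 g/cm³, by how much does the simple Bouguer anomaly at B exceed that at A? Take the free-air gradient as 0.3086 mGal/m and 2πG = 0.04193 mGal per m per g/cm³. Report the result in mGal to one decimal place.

Δg_SB(A) = 981677.87 − 982171.08 + 0.3086×2037.6 − 0.04193×2.17×2037.6 = -49.80 mGal
Δg_SB(B) = 982143.90 − 982171.08 + 0.3086×203.0 − 0.04193×2.17×203.0 = 17.00 mGal
Difference = 17.00 − (-49.80) = 66.80 mGal

66.8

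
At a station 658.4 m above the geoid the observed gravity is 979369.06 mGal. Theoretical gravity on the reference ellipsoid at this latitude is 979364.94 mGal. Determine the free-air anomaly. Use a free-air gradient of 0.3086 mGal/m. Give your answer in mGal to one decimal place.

207.3

Free-air correction = 0.3086 × 658.4 = 203.18 mGal
Free-air anomaly = 979369.06 − 979364.94 + (203.18) = 207.30 mGal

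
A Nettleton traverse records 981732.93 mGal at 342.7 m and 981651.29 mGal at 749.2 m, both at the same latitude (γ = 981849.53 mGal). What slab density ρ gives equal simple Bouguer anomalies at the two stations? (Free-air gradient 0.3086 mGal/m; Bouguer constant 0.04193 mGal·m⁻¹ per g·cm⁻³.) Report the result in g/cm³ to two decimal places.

Δg_obs = 981651.29 − 981732.93 = -81.64 mGal over Δh = 749.2 − 342.7 = 406.5 m
Equal Bouguer anomalies ⇒ Δg_obs + (0.3086 − 0.04193ρ)·Δh = 0
0.3086 − 0.04193ρ = −Δg_obs/Δh = 0.20084
ρ = (0.3086 − 0.20084) / 0.04193 = 2.57 g/cm³

2.57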